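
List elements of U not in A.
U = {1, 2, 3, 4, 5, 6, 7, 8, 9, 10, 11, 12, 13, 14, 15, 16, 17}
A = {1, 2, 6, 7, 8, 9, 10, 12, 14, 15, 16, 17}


Aᶜ = U \ A = elements in U but not in A
U = {1, 2, 3, 4, 5, 6, 7, 8, 9, 10, 11, 12, 13, 14, 15, 16, 17}
A = {1, 2, 6, 7, 8, 9, 10, 12, 14, 15, 16, 17}
Aᶜ = {3, 4, 5, 11, 13}

Aᶜ = {3, 4, 5, 11, 13}


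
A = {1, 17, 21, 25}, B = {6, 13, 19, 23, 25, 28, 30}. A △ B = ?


A △ B = (A \ B) ∪ (B \ A) = elements in exactly one of A or B
A \ B = {1, 17, 21}
B \ A = {6, 13, 19, 23, 28, 30}
A △ B = {1, 6, 13, 17, 19, 21, 23, 28, 30}

A △ B = {1, 6, 13, 17, 19, 21, 23, 28, 30}


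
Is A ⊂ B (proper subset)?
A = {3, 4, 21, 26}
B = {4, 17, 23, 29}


A ⊂ B requires: A ⊆ B AND A ≠ B.
A ⊆ B? No
A ⊄ B, so A is not a proper subset.

No, A is not a proper subset of B


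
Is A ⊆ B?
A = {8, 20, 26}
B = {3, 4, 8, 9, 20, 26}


A ⊆ B means every element of A is in B.
All elements of A are in B.
So A ⊆ B.

Yes, A ⊆ B


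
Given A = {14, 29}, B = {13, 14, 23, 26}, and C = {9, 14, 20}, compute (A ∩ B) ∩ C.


A ∩ B = {14}
(A ∩ B) ∩ C = {14}

A ∩ B ∩ C = {14}


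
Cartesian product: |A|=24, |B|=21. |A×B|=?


|A × B| = |A| × |B|
= 24 × 21
= 504

|A × B| = 504


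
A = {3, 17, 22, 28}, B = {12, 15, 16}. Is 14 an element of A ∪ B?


A = {3, 17, 22, 28}, B = {12, 15, 16}
A ∪ B = all elements in A or B
A ∪ B = {3, 12, 15, 16, 17, 22, 28}
Checking if 14 ∈ A ∪ B
14 is not in A ∪ B → False

14 ∉ A ∪ B


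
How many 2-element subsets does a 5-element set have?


C(n,k) = n! / (k!(n-k)!)
C(5,2) = 5! / (2!3!)
= 10

C(5,2) = 10


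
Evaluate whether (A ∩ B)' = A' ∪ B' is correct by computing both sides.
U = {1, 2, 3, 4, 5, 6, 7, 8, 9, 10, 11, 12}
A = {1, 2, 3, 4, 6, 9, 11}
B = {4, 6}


LHS: A ∩ B = {4, 6}
(A ∩ B)' = U \ (A ∩ B) = {1, 2, 3, 5, 7, 8, 9, 10, 11, 12}
A' = {5, 7, 8, 10, 12}, B' = {1, 2, 3, 5, 7, 8, 9, 10, 11, 12}
Claimed RHS: A' ∪ B' = {1, 2, 3, 5, 7, 8, 9, 10, 11, 12}
Identity is VALID: LHS = RHS = {1, 2, 3, 5, 7, 8, 9, 10, 11, 12} ✓

Identity is valid. (A ∩ B)' = A' ∪ B' = {1, 2, 3, 5, 7, 8, 9, 10, 11, 12}


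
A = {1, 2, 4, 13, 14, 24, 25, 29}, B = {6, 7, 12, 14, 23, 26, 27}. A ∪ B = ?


A ∪ B = all elements in A or B (or both)
A = {1, 2, 4, 13, 14, 24, 25, 29}
B = {6, 7, 12, 14, 23, 26, 27}
A ∪ B = {1, 2, 4, 6, 7, 12, 13, 14, 23, 24, 25, 26, 27, 29}

A ∪ B = {1, 2, 4, 6, 7, 12, 13, 14, 23, 24, 25, 26, 27, 29}


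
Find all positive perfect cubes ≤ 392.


Checking each candidate:
Condition: positive perfect cubes ≤ 392
Result = {1, 8, 27, 64, 125, 216, 343}

{1, 8, 27, 64, 125, 216, 343}


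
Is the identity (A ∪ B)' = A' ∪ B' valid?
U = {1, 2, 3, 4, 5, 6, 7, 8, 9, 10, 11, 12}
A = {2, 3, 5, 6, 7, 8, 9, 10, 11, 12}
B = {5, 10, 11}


LHS: A ∪ B = {2, 3, 5, 6, 7, 8, 9, 10, 11, 12}
(A ∪ B)' = U \ (A ∪ B) = {1, 4}
A' = {1, 4}, B' = {1, 2, 3, 4, 6, 7, 8, 9, 12}
Claimed RHS: A' ∪ B' = {1, 2, 3, 4, 6, 7, 8, 9, 12}
Identity is INVALID: LHS = {1, 4} but the RHS claimed here equals {1, 2, 3, 4, 6, 7, 8, 9, 12}. The correct form is (A ∪ B)' = A' ∩ B'.

Identity is invalid: (A ∪ B)' = {1, 4} but A' ∪ B' = {1, 2, 3, 4, 6, 7, 8, 9, 12}. The correct De Morgan law is (A ∪ B)' = A' ∩ B'.


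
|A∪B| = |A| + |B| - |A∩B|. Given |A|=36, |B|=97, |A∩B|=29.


|A ∪ B| = |A| + |B| - |A ∩ B|
= 36 + 97 - 29
= 104

|A ∪ B| = 104


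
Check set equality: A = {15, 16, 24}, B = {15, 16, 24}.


Two sets are equal iff they have exactly the same elements.
A = {15, 16, 24}
B = {15, 16, 24}
Same elements → A = B

Yes, A = B


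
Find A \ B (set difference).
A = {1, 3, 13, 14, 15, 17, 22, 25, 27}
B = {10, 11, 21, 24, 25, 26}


A \ B = elements in A but not in B
A = {1, 3, 13, 14, 15, 17, 22, 25, 27}
B = {10, 11, 21, 24, 25, 26}
Remove from A any elements in B
A \ B = {1, 3, 13, 14, 15, 17, 22, 27}

A \ B = {1, 3, 13, 14, 15, 17, 22, 27}


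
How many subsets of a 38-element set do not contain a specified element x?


Subsets of A avoiding x are subsets of A \ {x}, which has 37 elements.
Count = 2^(n-1) = 2^37
= 137438953472

Number of subsets avoiding x = 137438953472


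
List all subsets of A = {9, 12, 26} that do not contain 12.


A subset of A that omits 12 is a subset of A \ {12}, so there are 2^(n-1) = 2^2 = 4 of them.
Subsets excluding 12: ∅, {9}, {26}, {9, 26}

Subsets excluding 12 (4 total): ∅, {9}, {26}, {9, 26}


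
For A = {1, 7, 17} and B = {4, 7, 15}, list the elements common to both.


A ∩ B = elements in both A and B
A = {1, 7, 17}
B = {4, 7, 15}
A ∩ B = {7}

A ∩ B = {7}


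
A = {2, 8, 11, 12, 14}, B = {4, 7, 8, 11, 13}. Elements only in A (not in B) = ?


A = {2, 8, 11, 12, 14}
B = {4, 7, 8, 11, 13}
Region: only in A (not in B)
Elements: {2, 12, 14}

Elements only in A (not in B): {2, 12, 14}


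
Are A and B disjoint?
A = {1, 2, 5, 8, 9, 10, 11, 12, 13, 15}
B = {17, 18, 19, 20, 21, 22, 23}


Disjoint means A ∩ B = ∅.
A ∩ B = ∅
A ∩ B = ∅, so A and B are disjoint.

Yes, A and B are disjoint


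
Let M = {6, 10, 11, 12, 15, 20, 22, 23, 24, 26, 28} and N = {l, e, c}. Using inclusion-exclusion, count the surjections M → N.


n = |M| = 11, k = |N| = 3. Surjections via inclusion-exclusion:
S(n,k) = Σ(-1)^i × C(k,i) × (k-i)^n, i=0 to k
i=0: (-1)^0×C(3,0)×3^11 = 177147
i=1: (-1)^1×C(3,1)×2^11 = -6144
i=2: (-1)^2×C(3,2)×1^11 = 3
i=3: (-1)^3×C(3,3)×0^11 = 0
Total = 171006

Number of surjections = 171006


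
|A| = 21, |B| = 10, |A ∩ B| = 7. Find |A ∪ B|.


|A ∪ B| = |A| + |B| - |A ∩ B|
= 21 + 10 - 7
= 24

|A ∪ B| = 24


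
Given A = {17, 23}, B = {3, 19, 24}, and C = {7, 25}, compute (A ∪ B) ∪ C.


A ∪ B = {3, 17, 19, 23, 24}
(A ∪ B) ∪ C = {3, 7, 17, 19, 23, 24, 25}

A ∪ B ∪ C = {3, 7, 17, 19, 23, 24, 25}


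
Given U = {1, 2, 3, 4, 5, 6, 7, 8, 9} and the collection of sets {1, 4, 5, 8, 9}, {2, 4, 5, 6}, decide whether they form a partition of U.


A partition requires: (1) non-empty parts, (2) pairwise disjoint, (3) union = U
Parts: {1, 4, 5, 8, 9}, {2, 4, 5, 6}
Union of parts: {1, 2, 4, 5, 6, 8, 9}
U = {1, 2, 3, 4, 5, 6, 7, 8, 9}
All non-empty? True
Pairwise disjoint? False
Covers U? False

No, not a valid partition


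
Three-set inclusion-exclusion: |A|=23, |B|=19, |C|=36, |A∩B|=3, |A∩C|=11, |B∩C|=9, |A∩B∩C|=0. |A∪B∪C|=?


|A∪B∪C| = |A|+|B|+|C| - |A∩B|-|A∩C|-|B∩C| + |A∩B∩C|
= 23+19+36 - 3-11-9 + 0
= 78 - 23 + 0
= 55

|A ∪ B ∪ C| = 55


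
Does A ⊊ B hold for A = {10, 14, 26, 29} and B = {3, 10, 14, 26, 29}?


A ⊂ B requires: A ⊆ B AND A ≠ B.
A ⊆ B? Yes
A = B? No
A ⊂ B: Yes (A is a proper subset of B)

Yes, A ⊂ B


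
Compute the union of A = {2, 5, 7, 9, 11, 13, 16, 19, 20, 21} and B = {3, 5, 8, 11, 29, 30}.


A ∪ B = all elements in A or B (or both)
A = {2, 5, 7, 9, 11, 13, 16, 19, 20, 21}
B = {3, 5, 8, 11, 29, 30}
A ∪ B = {2, 3, 5, 7, 8, 9, 11, 13, 16, 19, 20, 21, 29, 30}

A ∪ B = {2, 3, 5, 7, 8, 9, 11, 13, 16, 19, 20, 21, 29, 30}


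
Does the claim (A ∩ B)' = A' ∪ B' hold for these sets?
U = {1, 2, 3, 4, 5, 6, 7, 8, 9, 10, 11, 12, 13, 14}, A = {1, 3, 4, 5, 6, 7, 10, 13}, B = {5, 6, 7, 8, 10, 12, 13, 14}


LHS: A ∩ B = {5, 6, 7, 10, 13}
(A ∩ B)' = U \ (A ∩ B) = {1, 2, 3, 4, 8, 9, 11, 12, 14}
A' = {2, 8, 9, 11, 12, 14}, B' = {1, 2, 3, 4, 9, 11}
Claimed RHS: A' ∪ B' = {1, 2, 3, 4, 8, 9, 11, 12, 14}
Identity is VALID: LHS = RHS = {1, 2, 3, 4, 8, 9, 11, 12, 14} ✓

Identity is valid. (A ∩ B)' = A' ∪ B' = {1, 2, 3, 4, 8, 9, 11, 12, 14}


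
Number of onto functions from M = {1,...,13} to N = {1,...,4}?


n = |M| = 13, k = |N| = 4. Surjections via inclusion-exclusion:
S(n,k) = Σ(-1)^i × C(k,i) × (k-i)^n, i=0 to k
i=0: (-1)^0×C(4,0)×4^13 = 67108864
i=1: (-1)^1×C(4,1)×3^13 = -6377292
i=2: (-1)^2×C(4,2)×2^13 = 49152
i=3: (-1)^3×C(4,3)×1^13 = -4
i=4: (-1)^4×C(4,4)×0^13 = 0
Total = 60780720

Number of surjections = 60780720


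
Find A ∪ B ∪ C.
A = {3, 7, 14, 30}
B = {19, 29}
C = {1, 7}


A ∪ B = {3, 7, 14, 19, 29, 30}
(A ∪ B) ∪ C = {1, 3, 7, 14, 19, 29, 30}

A ∪ B ∪ C = {1, 3, 7, 14, 19, 29, 30}


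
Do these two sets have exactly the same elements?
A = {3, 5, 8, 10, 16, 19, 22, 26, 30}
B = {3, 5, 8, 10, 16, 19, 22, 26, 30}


Two sets are equal iff they have exactly the same elements.
A = {3, 5, 8, 10, 16, 19, 22, 26, 30}
B = {3, 5, 8, 10, 16, 19, 22, 26, 30}
Same elements → A = B

Yes, A = B


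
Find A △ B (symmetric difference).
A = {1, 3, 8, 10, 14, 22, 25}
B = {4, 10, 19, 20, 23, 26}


A △ B = (A \ B) ∪ (B \ A) = elements in exactly one of A or B
A \ B = {1, 3, 8, 14, 22, 25}
B \ A = {4, 19, 20, 23, 26}
A △ B = {1, 3, 4, 8, 14, 19, 20, 22, 23, 25, 26}

A △ B = {1, 3, 4, 8, 14, 19, 20, 22, 23, 25, 26}


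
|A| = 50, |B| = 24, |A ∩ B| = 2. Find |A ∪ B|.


|A ∪ B| = |A| + |B| - |A ∩ B|
= 50 + 24 - 2
= 72

|A ∪ B| = 72


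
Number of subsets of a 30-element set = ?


Number of subsets = 2^n
= 2^30
= 1073741824

|P(A)| = 1073741824


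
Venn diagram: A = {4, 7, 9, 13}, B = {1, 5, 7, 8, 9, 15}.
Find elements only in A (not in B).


A = {4, 7, 9, 13}
B = {1, 5, 7, 8, 9, 15}
Region: only in A (not in B)
Elements: {4, 13}

Elements only in A (not in B): {4, 13}


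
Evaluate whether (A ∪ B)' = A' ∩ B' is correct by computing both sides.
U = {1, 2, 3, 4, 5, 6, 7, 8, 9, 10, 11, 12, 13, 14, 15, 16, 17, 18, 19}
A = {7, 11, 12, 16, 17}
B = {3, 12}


LHS: A ∪ B = {3, 7, 11, 12, 16, 17}
(A ∪ B)' = U \ (A ∪ B) = {1, 2, 4, 5, 6, 8, 9, 10, 13, 14, 15, 18, 19}
A' = {1, 2, 3, 4, 5, 6, 8, 9, 10, 13, 14, 15, 18, 19}, B' = {1, 2, 4, 5, 6, 7, 8, 9, 10, 11, 13, 14, 15, 16, 17, 18, 19}
Claimed RHS: A' ∩ B' = {1, 2, 4, 5, 6, 8, 9, 10, 13, 14, 15, 18, 19}
Identity is VALID: LHS = RHS = {1, 2, 4, 5, 6, 8, 9, 10, 13, 14, 15, 18, 19} ✓

Identity is valid. (A ∪ B)' = A' ∩ B' = {1, 2, 4, 5, 6, 8, 9, 10, 13, 14, 15, 18, 19}


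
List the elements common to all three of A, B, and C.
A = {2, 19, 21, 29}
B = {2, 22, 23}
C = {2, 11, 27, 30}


A ∩ B = {2}
(A ∩ B) ∩ C = {2}

A ∩ B ∩ C = {2}


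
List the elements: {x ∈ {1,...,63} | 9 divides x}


Checking each candidate:
Condition: multiples of 9 in {1,...,63}
Result = {9, 18, 27, 36, 45, 54, 63}

{9, 18, 27, 36, 45, 54, 63}


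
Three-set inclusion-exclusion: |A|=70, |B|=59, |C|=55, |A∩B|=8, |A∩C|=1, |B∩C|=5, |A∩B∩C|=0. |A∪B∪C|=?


|A∪B∪C| = |A|+|B|+|C| - |A∩B|-|A∩C|-|B∩C| + |A∩B∩C|
= 70+59+55 - 8-1-5 + 0
= 184 - 14 + 0
= 170

|A ∪ B ∪ C| = 170


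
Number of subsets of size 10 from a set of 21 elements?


C(n,k) = n! / (k!(n-k)!)
C(21,10) = 21! / (10!11!)
= 352716

C(21,10) = 352716


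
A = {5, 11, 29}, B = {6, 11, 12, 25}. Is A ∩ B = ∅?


Disjoint means A ∩ B = ∅.
A ∩ B = {11}
A ∩ B ≠ ∅, so A and B are NOT disjoint.

No, A and B are not disjoint (A ∩ B = {11})


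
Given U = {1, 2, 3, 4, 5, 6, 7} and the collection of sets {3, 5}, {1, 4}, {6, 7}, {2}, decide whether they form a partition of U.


A partition requires: (1) non-empty parts, (2) pairwise disjoint, (3) union = U
Parts: {3, 5}, {1, 4}, {6, 7}, {2}
Union of parts: {1, 2, 3, 4, 5, 6, 7}
U = {1, 2, 3, 4, 5, 6, 7}
All non-empty? True
Pairwise disjoint? True
Covers U? True

Yes, valid partition


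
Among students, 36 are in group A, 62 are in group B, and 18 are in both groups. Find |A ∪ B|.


|A ∪ B| = |A| + |B| - |A ∩ B|
= 36 + 62 - 18
= 80

|A ∪ B| = 80


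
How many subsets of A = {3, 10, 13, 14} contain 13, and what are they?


A subset of A contains 13 iff the remaining 3 elements form any subset of A \ {13}.
Count: 2^(n-1) = 2^3 = 8
Subsets containing 13: {13}, {3, 13}, {10, 13}, {13, 14}, {3, 10, 13}, {3, 13, 14}, {10, 13, 14}, {3, 10, 13, 14}

Subsets containing 13 (8 total): {13}, {3, 13}, {10, 13}, {13, 14}, {3, 10, 13}, {3, 13, 14}, {10, 13, 14}, {3, 10, 13, 14}


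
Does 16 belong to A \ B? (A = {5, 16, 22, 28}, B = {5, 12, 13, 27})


A = {5, 16, 22, 28}, B = {5, 12, 13, 27}
A \ B = elements in A but not in B
A \ B = {16, 22, 28}
Checking if 16 ∈ A \ B
16 is in A \ B → True

16 ∈ A \ B


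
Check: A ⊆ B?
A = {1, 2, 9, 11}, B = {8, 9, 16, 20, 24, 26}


A ⊆ B means every element of A is in B.
Elements in A not in B: {1, 2, 11}
So A ⊄ B.

No, A ⊄ B


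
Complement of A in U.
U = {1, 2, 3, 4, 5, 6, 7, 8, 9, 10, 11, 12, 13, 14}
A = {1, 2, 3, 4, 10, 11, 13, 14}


Aᶜ = U \ A = elements in U but not in A
U = {1, 2, 3, 4, 5, 6, 7, 8, 9, 10, 11, 12, 13, 14}
A = {1, 2, 3, 4, 10, 11, 13, 14}
Aᶜ = {5, 6, 7, 8, 9, 12}

Aᶜ = {5, 6, 7, 8, 9, 12}


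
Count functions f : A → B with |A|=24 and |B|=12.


Each of |A| = 24 inputs maps to any of |B| = 12 outputs.
# functions = |B|^|A| = 12^24
= 79496847203390844133441536

Number of functions = 79496847203390844133441536


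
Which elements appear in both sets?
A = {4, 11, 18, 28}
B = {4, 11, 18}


A ∩ B = elements in both A and B
A = {4, 11, 18, 28}
B = {4, 11, 18}
A ∩ B = {4, 11, 18}

A ∩ B = {4, 11, 18}


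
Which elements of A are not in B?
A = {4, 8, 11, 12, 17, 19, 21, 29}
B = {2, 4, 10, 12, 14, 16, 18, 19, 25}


A \ B = elements in A but not in B
A = {4, 8, 11, 12, 17, 19, 21, 29}
B = {2, 4, 10, 12, 14, 16, 18, 19, 25}
Remove from A any elements in B
A \ B = {8, 11, 17, 21, 29}

A \ B = {8, 11, 17, 21, 29}


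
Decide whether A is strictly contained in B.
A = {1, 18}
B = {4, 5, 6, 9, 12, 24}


A ⊂ B requires: A ⊆ B AND A ≠ B.
A ⊆ B? No
A ⊄ B, so A is not a proper subset.

No, A is not a proper subset of B


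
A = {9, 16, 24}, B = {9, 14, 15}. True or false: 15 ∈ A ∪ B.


A = {9, 16, 24}, B = {9, 14, 15}
A ∪ B = all elements in A or B
A ∪ B = {9, 14, 15, 16, 24}
Checking if 15 ∈ A ∪ B
15 is in A ∪ B → True

15 ∈ A ∪ B


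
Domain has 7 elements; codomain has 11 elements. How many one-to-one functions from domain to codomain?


An injection sends each of |A| = 7 inputs to a distinct output in B.
# injections = |B|·(|B|-1)·…·(|B|-|A|+1) = 11! / (11 - 7)!
= 11 × 10 × 9 × 8 × 7 × 6 × 5
= 1663200

Number of injections = 1663200


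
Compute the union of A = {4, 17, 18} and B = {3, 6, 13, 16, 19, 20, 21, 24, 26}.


A ∪ B = all elements in A or B (or both)
A = {4, 17, 18}
B = {3, 6, 13, 16, 19, 20, 21, 24, 26}
A ∪ B = {3, 4, 6, 13, 16, 17, 18, 19, 20, 21, 24, 26}

A ∪ B = {3, 4, 6, 13, 16, 17, 18, 19, 20, 21, 24, 26}


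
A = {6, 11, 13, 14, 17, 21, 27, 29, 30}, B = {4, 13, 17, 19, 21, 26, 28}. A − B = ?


A \ B = elements in A but not in B
A = {6, 11, 13, 14, 17, 21, 27, 29, 30}
B = {4, 13, 17, 19, 21, 26, 28}
Remove from A any elements in B
A \ B = {6, 11, 14, 27, 29, 30}

A \ B = {6, 11, 14, 27, 29, 30}


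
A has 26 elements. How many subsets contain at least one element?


Total subsets = 2^n = 2^26 = 67108864
Non-empty subsets exclude the empty set: 2^n - 1
= 67108864 - 1
= 67108863

Number of non-empty subsets = 67108863


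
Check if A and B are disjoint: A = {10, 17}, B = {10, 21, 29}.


Disjoint means A ∩ B = ∅.
A ∩ B = {10}
A ∩ B ≠ ∅, so A and B are NOT disjoint.

No, A and B are not disjoint (A ∩ B = {10})


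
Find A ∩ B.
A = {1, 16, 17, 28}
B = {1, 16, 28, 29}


A ∩ B = elements in both A and B
A = {1, 16, 17, 28}
B = {1, 16, 28, 29}
A ∩ B = {1, 16, 28}

A ∩ B = {1, 16, 28}


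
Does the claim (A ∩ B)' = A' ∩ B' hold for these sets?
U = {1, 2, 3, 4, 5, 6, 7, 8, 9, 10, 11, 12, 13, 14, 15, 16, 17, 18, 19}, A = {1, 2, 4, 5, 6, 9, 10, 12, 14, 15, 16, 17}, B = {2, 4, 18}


LHS: A ∩ B = {2, 4}
(A ∩ B)' = U \ (A ∩ B) = {1, 3, 5, 6, 7, 8, 9, 10, 11, 12, 13, 14, 15, 16, 17, 18, 19}
A' = {3, 7, 8, 11, 13, 18, 19}, B' = {1, 3, 5, 6, 7, 8, 9, 10, 11, 12, 13, 14, 15, 16, 17, 19}
Claimed RHS: A' ∩ B' = {3, 7, 8, 11, 13, 19}
Identity is INVALID: LHS = {1, 3, 5, 6, 7, 8, 9, 10, 11, 12, 13, 14, 15, 16, 17, 18, 19} but the RHS claimed here equals {3, 7, 8, 11, 13, 19}. The correct form is (A ∩ B)' = A' ∪ B'.

Identity is invalid: (A ∩ B)' = {1, 3, 5, 6, 7, 8, 9, 10, 11, 12, 13, 14, 15, 16, 17, 18, 19} but A' ∩ B' = {3, 7, 8, 11, 13, 19}. The correct De Morgan law is (A ∩ B)' = A' ∪ B'.


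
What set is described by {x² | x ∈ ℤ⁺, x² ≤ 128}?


Checking each candidate:
Condition: positive perfect squares ≤ 128
Result = {1, 4, 9, 16, 25, 36, 49, 64, 81, 100, 121}

{1, 4, 9, 16, 25, 36, 49, 64, 81, 100, 121}


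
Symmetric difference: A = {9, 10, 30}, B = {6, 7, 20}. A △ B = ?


A △ B = (A \ B) ∪ (B \ A) = elements in exactly one of A or B
A \ B = {9, 10, 30}
B \ A = {6, 7, 20}
A △ B = {6, 7, 9, 10, 20, 30}

A △ B = {6, 7, 9, 10, 20, 30}


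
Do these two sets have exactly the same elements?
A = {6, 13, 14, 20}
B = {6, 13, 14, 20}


Two sets are equal iff they have exactly the same elements.
A = {6, 13, 14, 20}
B = {6, 13, 14, 20}
Same elements → A = B

Yes, A = B


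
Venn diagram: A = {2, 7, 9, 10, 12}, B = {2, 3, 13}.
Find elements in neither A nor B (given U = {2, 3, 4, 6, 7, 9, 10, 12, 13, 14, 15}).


A = {2, 7, 9, 10, 12}
B = {2, 3, 13}
Region: in neither A nor B (given U = {2, 3, 4, 6, 7, 9, 10, 12, 13, 14, 15})
Elements: {4, 6, 14, 15}

Elements in neither A nor B (given U = {2, 3, 4, 6, 7, 9, 10, 12, 13, 14, 15}): {4, 6, 14, 15}


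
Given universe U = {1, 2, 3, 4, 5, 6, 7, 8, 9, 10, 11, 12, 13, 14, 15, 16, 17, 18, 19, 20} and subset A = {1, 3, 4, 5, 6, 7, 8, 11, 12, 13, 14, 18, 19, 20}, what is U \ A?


Aᶜ = U \ A = elements in U but not in A
U = {1, 2, 3, 4, 5, 6, 7, 8, 9, 10, 11, 12, 13, 14, 15, 16, 17, 18, 19, 20}
A = {1, 3, 4, 5, 6, 7, 8, 11, 12, 13, 14, 18, 19, 20}
Aᶜ = {2, 9, 10, 15, 16, 17}

Aᶜ = {2, 9, 10, 15, 16, 17}


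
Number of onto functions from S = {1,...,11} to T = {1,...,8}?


n = |S| = 11, k = |T| = 8. Surjections via inclusion-exclusion:
S(n,k) = Σ(-1)^i × C(k,i) × (k-i)^n, i=0 to k
i=0: (-1)^0×C(8,0)×8^11 = 8589934592
i=1: (-1)^1×C(8,1)×7^11 = -15818613944
i=2: (-1)^2×C(8,2)×6^11 = 10158317568
i=3: (-1)^3×C(8,3)×5^11 = -2734375000
i=4: (-1)^4×C(8,4)×4^11 = 293601280
i=5: (-1)^5×C(8,5)×3^11 = -9920232
i=6: (-1)^6×C(8,6)×2^11 = 57344
i=7: (-1)^7×C(8,7)×1^11 = -8
i=8: (-1)^8×C(8,8)×0^11 = 0
Total = 479001600

Number of surjections = 479001600


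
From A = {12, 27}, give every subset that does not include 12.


A subset of A that omits 12 is a subset of A \ {12}, so there are 2^(n-1) = 2^1 = 2 of them.
Subsets excluding 12: ∅, {27}

Subsets excluding 12 (2 total): ∅, {27}


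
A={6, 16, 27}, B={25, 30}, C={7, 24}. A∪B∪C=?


A ∪ B = {6, 16, 25, 27, 30}
(A ∪ B) ∪ C = {6, 7, 16, 24, 25, 27, 30}

A ∪ B ∪ C = {6, 7, 16, 24, 25, 27, 30}


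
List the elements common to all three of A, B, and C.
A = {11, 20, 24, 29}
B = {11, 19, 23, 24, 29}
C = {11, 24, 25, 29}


A ∩ B = {11, 24, 29}
(A ∩ B) ∩ C = {11, 24, 29}

A ∩ B ∩ C = {11, 24, 29}


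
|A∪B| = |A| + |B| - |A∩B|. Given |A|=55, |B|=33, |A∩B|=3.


|A ∪ B| = |A| + |B| - |A ∩ B|
= 55 + 33 - 3
= 85

|A ∪ B| = 85


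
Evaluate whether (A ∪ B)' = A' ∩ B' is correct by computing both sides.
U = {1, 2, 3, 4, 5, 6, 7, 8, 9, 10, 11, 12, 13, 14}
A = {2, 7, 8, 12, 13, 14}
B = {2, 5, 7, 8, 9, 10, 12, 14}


LHS: A ∪ B = {2, 5, 7, 8, 9, 10, 12, 13, 14}
(A ∪ B)' = U \ (A ∪ B) = {1, 3, 4, 6, 11}
A' = {1, 3, 4, 5, 6, 9, 10, 11}, B' = {1, 3, 4, 6, 11, 13}
Claimed RHS: A' ∩ B' = {1, 3, 4, 6, 11}
Identity is VALID: LHS = RHS = {1, 3, 4, 6, 11} ✓

Identity is valid. (A ∪ B)' = A' ∩ B' = {1, 3, 4, 6, 11}


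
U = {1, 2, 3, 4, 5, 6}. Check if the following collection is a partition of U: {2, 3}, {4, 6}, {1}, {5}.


A partition requires: (1) non-empty parts, (2) pairwise disjoint, (3) union = U
Parts: {2, 3}, {4, 6}, {1}, {5}
Union of parts: {1, 2, 3, 4, 5, 6}
U = {1, 2, 3, 4, 5, 6}
All non-empty? True
Pairwise disjoint? True
Covers U? True

Yes, valid partition


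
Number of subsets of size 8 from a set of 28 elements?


C(n,k) = n! / (k!(n-k)!)
C(28,8) = 28! / (8!20!)
= 3108105

C(28,8) = 3108105


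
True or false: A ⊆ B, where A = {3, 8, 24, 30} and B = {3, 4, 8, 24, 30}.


A ⊆ B means every element of A is in B.
All elements of A are in B.
So A ⊆ B.

Yes, A ⊆ B


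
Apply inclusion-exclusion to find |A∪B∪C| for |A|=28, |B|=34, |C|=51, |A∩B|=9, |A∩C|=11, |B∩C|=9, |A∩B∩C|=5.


|A∪B∪C| = |A|+|B|+|C| - |A∩B|-|A∩C|-|B∩C| + |A∩B∩C|
= 28+34+51 - 9-11-9 + 5
= 113 - 29 + 5
= 89

|A ∪ B ∪ C| = 89


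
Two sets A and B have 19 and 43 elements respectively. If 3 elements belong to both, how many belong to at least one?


|A ∪ B| = |A| + |B| - |A ∩ B|
= 19 + 43 - 3
= 59

|A ∪ B| = 59


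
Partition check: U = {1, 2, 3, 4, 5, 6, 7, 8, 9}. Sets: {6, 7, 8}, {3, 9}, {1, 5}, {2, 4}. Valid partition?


A partition requires: (1) non-empty parts, (2) pairwise disjoint, (3) union = U
Parts: {6, 7, 8}, {3, 9}, {1, 5}, {2, 4}
Union of parts: {1, 2, 3, 4, 5, 6, 7, 8, 9}
U = {1, 2, 3, 4, 5, 6, 7, 8, 9}
All non-empty? True
Pairwise disjoint? True
Covers U? True

Yes, valid partition


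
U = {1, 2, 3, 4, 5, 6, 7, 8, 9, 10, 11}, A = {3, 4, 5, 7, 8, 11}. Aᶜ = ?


Aᶜ = U \ A = elements in U but not in A
U = {1, 2, 3, 4, 5, 6, 7, 8, 9, 10, 11}
A = {3, 4, 5, 7, 8, 11}
Aᶜ = {1, 2, 6, 9, 10}

Aᶜ = {1, 2, 6, 9, 10}


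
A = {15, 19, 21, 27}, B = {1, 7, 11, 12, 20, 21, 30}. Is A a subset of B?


A ⊆ B means every element of A is in B.
Elements in A not in B: {15, 19, 27}
So A ⊄ B.

No, A ⊄ B


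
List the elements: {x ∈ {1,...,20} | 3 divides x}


Checking each candidate:
Condition: multiples of 3 in {1,...,20}
Result = {3, 6, 9, 12, 15, 18}

{3, 6, 9, 12, 15, 18}


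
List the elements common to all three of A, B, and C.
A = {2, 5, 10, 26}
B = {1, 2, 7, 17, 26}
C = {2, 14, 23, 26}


A ∩ B = {2, 26}
(A ∩ B) ∩ C = {2, 26}

A ∩ B ∩ C = {2, 26}


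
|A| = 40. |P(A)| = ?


Number of subsets = 2^n
= 2^40
= 1099511627776

|P(A)| = 1099511627776


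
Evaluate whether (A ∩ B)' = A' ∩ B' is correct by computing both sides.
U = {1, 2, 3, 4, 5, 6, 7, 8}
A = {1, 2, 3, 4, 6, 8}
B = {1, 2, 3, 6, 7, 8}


LHS: A ∩ B = {1, 2, 3, 6, 8}
(A ∩ B)' = U \ (A ∩ B) = {4, 5, 7}
A' = {5, 7}, B' = {4, 5}
Claimed RHS: A' ∩ B' = {5}
Identity is INVALID: LHS = {4, 5, 7} but the RHS claimed here equals {5}. The correct form is (A ∩ B)' = A' ∪ B'.

Identity is invalid: (A ∩ B)' = {4, 5, 7} but A' ∩ B' = {5}. The correct De Morgan law is (A ∩ B)' = A' ∪ B'.


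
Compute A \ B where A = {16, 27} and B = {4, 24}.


A \ B = elements in A but not in B
A = {16, 27}
B = {4, 24}
Remove from A any elements in B
A \ B = {16, 27}

A \ B = {16, 27}


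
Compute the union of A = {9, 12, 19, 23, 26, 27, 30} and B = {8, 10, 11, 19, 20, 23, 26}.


A ∪ B = all elements in A or B (or both)
A = {9, 12, 19, 23, 26, 27, 30}
B = {8, 10, 11, 19, 20, 23, 26}
A ∪ B = {8, 9, 10, 11, 12, 19, 20, 23, 26, 27, 30}

A ∪ B = {8, 9, 10, 11, 12, 19, 20, 23, 26, 27, 30}


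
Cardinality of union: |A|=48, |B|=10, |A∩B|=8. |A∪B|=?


|A ∪ B| = |A| + |B| - |A ∩ B|
= 48 + 10 - 8
= 50

|A ∪ B| = 50


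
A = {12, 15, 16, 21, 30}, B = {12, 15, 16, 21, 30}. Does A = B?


Two sets are equal iff they have exactly the same elements.
A = {12, 15, 16, 21, 30}
B = {12, 15, 16, 21, 30}
Same elements → A = B

Yes, A = B


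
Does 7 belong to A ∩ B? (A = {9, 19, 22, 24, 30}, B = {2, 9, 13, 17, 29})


A = {9, 19, 22, 24, 30}, B = {2, 9, 13, 17, 29}
A ∩ B = elements in both A and B
A ∩ B = {9}
Checking if 7 ∈ A ∩ B
7 is not in A ∩ B → False

7 ∉ A ∩ B


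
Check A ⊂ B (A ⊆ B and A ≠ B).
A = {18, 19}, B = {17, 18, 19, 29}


A ⊂ B requires: A ⊆ B AND A ≠ B.
A ⊆ B? Yes
A = B? No
A ⊂ B: Yes (A is a proper subset of B)

Yes, A ⊂ B


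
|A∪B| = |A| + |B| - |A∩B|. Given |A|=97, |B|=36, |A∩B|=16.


|A ∪ B| = |A| + |B| - |A ∩ B|
= 97 + 36 - 16
= 117

|A ∪ B| = 117


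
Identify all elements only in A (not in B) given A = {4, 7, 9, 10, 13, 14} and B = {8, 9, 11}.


A = {4, 7, 9, 10, 13, 14}
B = {8, 9, 11}
Region: only in A (not in B)
Elements: {4, 7, 10, 13, 14}

Elements only in A (not in B): {4, 7, 10, 13, 14}


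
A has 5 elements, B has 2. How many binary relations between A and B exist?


A relation from A to B is any subset of A × B.
|A × B| = 5 × 2 = 10
# relations = 2^|A × B| = 2^10 = 1024

Number of relations = 1024


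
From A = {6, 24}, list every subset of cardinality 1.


|A| = 2, so A has C(2,1) = 2 subsets of size 1.
Enumerate by choosing 1 elements from A at a time:
{6}, {24}

1-element subsets (2 total): {6}, {24}


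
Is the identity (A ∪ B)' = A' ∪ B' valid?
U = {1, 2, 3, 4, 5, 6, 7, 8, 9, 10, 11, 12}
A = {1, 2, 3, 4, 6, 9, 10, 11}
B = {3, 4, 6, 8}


LHS: A ∪ B = {1, 2, 3, 4, 6, 8, 9, 10, 11}
(A ∪ B)' = U \ (A ∪ B) = {5, 7, 12}
A' = {5, 7, 8, 12}, B' = {1, 2, 5, 7, 9, 10, 11, 12}
Claimed RHS: A' ∪ B' = {1, 2, 5, 7, 8, 9, 10, 11, 12}
Identity is INVALID: LHS = {5, 7, 12} but the RHS claimed here equals {1, 2, 5, 7, 8, 9, 10, 11, 12}. The correct form is (A ∪ B)' = A' ∩ B'.

Identity is invalid: (A ∪ B)' = {5, 7, 12} but A' ∪ B' = {1, 2, 5, 7, 8, 9, 10, 11, 12}. The correct De Morgan law is (A ∪ B)' = A' ∩ B'.


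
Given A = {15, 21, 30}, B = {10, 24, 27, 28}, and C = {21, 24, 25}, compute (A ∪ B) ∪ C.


A ∪ B = {10, 15, 21, 24, 27, 28, 30}
(A ∪ B) ∪ C = {10, 15, 21, 24, 25, 27, 28, 30}

A ∪ B ∪ C = {10, 15, 21, 24, 25, 27, 28, 30}


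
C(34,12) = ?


C(n,k) = n! / (k!(n-k)!)
C(34,12) = 34! / (12!22!)
= 548354040

C(34,12) = 548354040


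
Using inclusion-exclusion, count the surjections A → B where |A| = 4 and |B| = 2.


n = |A| = 4, k = |B| = 2. Surjections via inclusion-exclusion:
S(n,k) = Σ(-1)^i × C(k,i) × (k-i)^n, i=0 to k
i=0: (-1)^0×C(2,0)×2^4 = 16
i=1: (-1)^1×C(2,1)×1^4 = -2
i=2: (-1)^2×C(2,2)×0^4 = 0
Total = 14

Number of surjections = 14


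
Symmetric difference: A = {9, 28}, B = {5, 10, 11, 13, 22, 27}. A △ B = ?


A △ B = (A \ B) ∪ (B \ A) = elements in exactly one of A or B
A \ B = {9, 28}
B \ A = {5, 10, 11, 13, 22, 27}
A △ B = {5, 9, 10, 11, 13, 22, 27, 28}

A △ B = {5, 9, 10, 11, 13, 22, 27, 28}


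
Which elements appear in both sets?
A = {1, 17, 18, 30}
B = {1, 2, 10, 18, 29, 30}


A ∩ B = elements in both A and B
A = {1, 17, 18, 30}
B = {1, 2, 10, 18, 29, 30}
A ∩ B = {1, 18, 30}

A ∩ B = {1, 18, 30}


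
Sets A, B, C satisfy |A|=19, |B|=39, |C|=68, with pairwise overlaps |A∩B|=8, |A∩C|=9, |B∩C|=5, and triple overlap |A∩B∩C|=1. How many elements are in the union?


|A∪B∪C| = |A|+|B|+|C| - |A∩B|-|A∩C|-|B∩C| + |A∩B∩C|
= 19+39+68 - 8-9-5 + 1
= 126 - 22 + 1
= 105

|A ∪ B ∪ C| = 105


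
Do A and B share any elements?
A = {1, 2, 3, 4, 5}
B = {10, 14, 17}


Disjoint means A ∩ B = ∅.
A ∩ B = ∅
A ∩ B = ∅, so A and B are disjoint.

No — A and B share no elements (A ∩ B = ∅), so they are disjoint


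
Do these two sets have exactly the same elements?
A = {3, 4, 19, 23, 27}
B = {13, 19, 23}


Two sets are equal iff they have exactly the same elements.
A = {3, 4, 19, 23, 27}
B = {13, 19, 23}
Differences: {3, 4, 13, 27}
A ≠ B

No, A ≠ B


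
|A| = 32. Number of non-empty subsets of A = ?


Total subsets = 2^n = 2^32 = 4294967296
Non-empty subsets exclude the empty set: 2^n - 1
= 4294967296 - 1
= 4294967295

Number of non-empty subsets = 4294967295


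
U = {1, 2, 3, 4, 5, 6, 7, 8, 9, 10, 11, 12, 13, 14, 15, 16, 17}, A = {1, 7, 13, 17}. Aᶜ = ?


Aᶜ = U \ A = elements in U but not in A
U = {1, 2, 3, 4, 5, 6, 7, 8, 9, 10, 11, 12, 13, 14, 15, 16, 17}
A = {1, 7, 13, 17}
Aᶜ = {2, 3, 4, 5, 6, 8, 9, 10, 11, 12, 14, 15, 16}

Aᶜ = {2, 3, 4, 5, 6, 8, 9, 10, 11, 12, 14, 15, 16}


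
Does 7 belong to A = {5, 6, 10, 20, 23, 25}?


A = {5, 6, 10, 20, 23, 25}
Checking if 7 is in A
7 is not in A → False

7 ∉ A


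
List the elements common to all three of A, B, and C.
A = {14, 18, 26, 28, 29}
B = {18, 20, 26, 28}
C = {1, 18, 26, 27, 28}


A ∩ B = {18, 26, 28}
(A ∩ B) ∩ C = {18, 26, 28}

A ∩ B ∩ C = {18, 26, 28}


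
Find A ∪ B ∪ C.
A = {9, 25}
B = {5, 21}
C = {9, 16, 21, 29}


A ∪ B = {5, 9, 21, 25}
(A ∪ B) ∪ C = {5, 9, 16, 21, 25, 29}

A ∪ B ∪ C = {5, 9, 16, 21, 25, 29}


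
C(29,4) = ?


C(n,k) = n! / (k!(n-k)!)
C(29,4) = 29! / (4!25!)
= 23751

C(29,4) = 23751


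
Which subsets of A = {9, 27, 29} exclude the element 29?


A subset of A that omits 29 is a subset of A \ {29}, so there are 2^(n-1) = 2^2 = 4 of them.
Subsets excluding 29: ∅, {9}, {27}, {9, 27}

Subsets excluding 29 (4 total): ∅, {9}, {27}, {9, 27}


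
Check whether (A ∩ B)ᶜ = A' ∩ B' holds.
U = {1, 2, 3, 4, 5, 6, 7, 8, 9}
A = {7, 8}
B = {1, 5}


LHS: A ∩ B = ∅
(A ∩ B)' = U \ (A ∩ B) = {1, 2, 3, 4, 5, 6, 7, 8, 9}
A' = {1, 2, 3, 4, 5, 6, 9}, B' = {2, 3, 4, 6, 7, 8, 9}
Claimed RHS: A' ∩ B' = {2, 3, 4, 6, 9}
Identity is INVALID: LHS = {1, 2, 3, 4, 5, 6, 7, 8, 9} but the RHS claimed here equals {2, 3, 4, 6, 9}. The correct form is (A ∩ B)' = A' ∪ B'.

Identity is invalid: (A ∩ B)' = {1, 2, 3, 4, 5, 6, 7, 8, 9} but A' ∩ B' = {2, 3, 4, 6, 9}. The correct De Morgan law is (A ∩ B)' = A' ∪ B'.


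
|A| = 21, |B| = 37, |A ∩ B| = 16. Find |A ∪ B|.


|A ∪ B| = |A| + |B| - |A ∩ B|
= 21 + 37 - 16
= 42

|A ∪ B| = 42


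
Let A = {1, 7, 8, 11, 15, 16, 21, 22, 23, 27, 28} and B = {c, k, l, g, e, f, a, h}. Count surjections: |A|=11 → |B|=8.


n = |A| = 11, k = |B| = 8. Surjections via inclusion-exclusion:
S(n,k) = Σ(-1)^i × C(k,i) × (k-i)^n, i=0 to k
i=0: (-1)^0×C(8,0)×8^11 = 8589934592
i=1: (-1)^1×C(8,1)×7^11 = -15818613944
i=2: (-1)^2×C(8,2)×6^11 = 10158317568
i=3: (-1)^3×C(8,3)×5^11 = -2734375000
i=4: (-1)^4×C(8,4)×4^11 = 293601280
i=5: (-1)^5×C(8,5)×3^11 = -9920232
i=6: (-1)^6×C(8,6)×2^11 = 57344
i=7: (-1)^7×C(8,7)×1^11 = -8
i=8: (-1)^8×C(8,8)×0^11 = 0
Total = 479001600

Number of surjections = 479001600


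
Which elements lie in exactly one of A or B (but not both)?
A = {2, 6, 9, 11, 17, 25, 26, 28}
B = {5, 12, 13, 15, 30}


A △ B = (A \ B) ∪ (B \ A) = elements in exactly one of A or B
A \ B = {2, 6, 9, 11, 17, 25, 26, 28}
B \ A = {5, 12, 13, 15, 30}
A △ B = {2, 5, 6, 9, 11, 12, 13, 15, 17, 25, 26, 28, 30}

A △ B = {2, 5, 6, 9, 11, 12, 13, 15, 17, 25, 26, 28, 30}


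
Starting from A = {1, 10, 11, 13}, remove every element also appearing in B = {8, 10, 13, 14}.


A \ B = elements in A but not in B
A = {1, 10, 11, 13}
B = {8, 10, 13, 14}
Remove from A any elements in B
A \ B = {1, 11}

A \ B = {1, 11}


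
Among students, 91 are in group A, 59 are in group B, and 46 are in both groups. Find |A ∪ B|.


|A ∪ B| = |A| + |B| - |A ∩ B|
= 91 + 59 - 46
= 104

|A ∪ B| = 104


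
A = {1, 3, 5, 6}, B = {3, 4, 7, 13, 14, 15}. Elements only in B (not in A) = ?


A = {1, 3, 5, 6}
B = {3, 4, 7, 13, 14, 15}
Region: only in B (not in A)
Elements: {4, 7, 13, 14, 15}

Elements only in B (not in A): {4, 7, 13, 14, 15}


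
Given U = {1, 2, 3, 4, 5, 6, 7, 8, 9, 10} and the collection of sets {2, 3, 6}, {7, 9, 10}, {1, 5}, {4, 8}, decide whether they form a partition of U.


A partition requires: (1) non-empty parts, (2) pairwise disjoint, (3) union = U
Parts: {2, 3, 6}, {7, 9, 10}, {1, 5}, {4, 8}
Union of parts: {1, 2, 3, 4, 5, 6, 7, 8, 9, 10}
U = {1, 2, 3, 4, 5, 6, 7, 8, 9, 10}
All non-empty? True
Pairwise disjoint? True
Covers U? True

Yes, valid partition


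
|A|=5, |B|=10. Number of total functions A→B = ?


Each of |A| = 5 inputs maps to any of |B| = 10 outputs.
# functions = |B|^|A| = 10^5
= 100000

Number of functions = 100000


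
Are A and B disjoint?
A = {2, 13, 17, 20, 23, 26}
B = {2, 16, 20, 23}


Disjoint means A ∩ B = ∅.
A ∩ B = {2, 20, 23}
A ∩ B ≠ ∅, so A and B are NOT disjoint.

No, A and B are not disjoint (A ∩ B = {2, 20, 23})


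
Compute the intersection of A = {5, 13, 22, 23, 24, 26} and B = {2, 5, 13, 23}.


A ∩ B = elements in both A and B
A = {5, 13, 22, 23, 24, 26}
B = {2, 5, 13, 23}
A ∩ B = {5, 13, 23}

A ∩ B = {5, 13, 23}


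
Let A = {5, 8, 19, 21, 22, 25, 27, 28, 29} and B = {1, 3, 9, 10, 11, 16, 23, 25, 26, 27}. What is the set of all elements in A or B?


A ∪ B = all elements in A or B (or both)
A = {5, 8, 19, 21, 22, 25, 27, 28, 29}
B = {1, 3, 9, 10, 11, 16, 23, 25, 26, 27}
A ∪ B = {1, 3, 5, 8, 9, 10, 11, 16, 19, 21, 22, 23, 25, 26, 27, 28, 29}

A ∪ B = {1, 3, 5, 8, 9, 10, 11, 16, 19, 21, 22, 23, 25, 26, 27, 28, 29}


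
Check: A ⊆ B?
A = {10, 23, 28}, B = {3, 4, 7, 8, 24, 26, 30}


A ⊆ B means every element of A is in B.
Elements in A not in B: {10, 23, 28}
So A ⊄ B.

No, A ⊄ B


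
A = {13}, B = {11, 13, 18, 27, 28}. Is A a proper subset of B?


A ⊂ B requires: A ⊆ B AND A ≠ B.
A ⊆ B? Yes
A = B? No
A ⊂ B: Yes (A is a proper subset of B)

Yes, A ⊂ B


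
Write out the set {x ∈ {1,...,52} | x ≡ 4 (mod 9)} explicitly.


Checking each candidate:
Condition: x in {1,...,52} with x ≡ 4 (mod 9)
Result = {4, 13, 22, 31, 40, 49}

{4, 13, 22, 31, 40, 49}


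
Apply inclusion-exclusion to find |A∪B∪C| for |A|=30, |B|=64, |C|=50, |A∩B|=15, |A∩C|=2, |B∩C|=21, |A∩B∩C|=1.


|A∪B∪C| = |A|+|B|+|C| - |A∩B|-|A∩C|-|B∩C| + |A∩B∩C|
= 30+64+50 - 15-2-21 + 1
= 144 - 38 + 1
= 107

|A ∪ B ∪ C| = 107


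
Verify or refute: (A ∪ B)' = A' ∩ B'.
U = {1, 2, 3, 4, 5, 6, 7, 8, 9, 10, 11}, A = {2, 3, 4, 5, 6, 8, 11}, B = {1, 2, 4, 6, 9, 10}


LHS: A ∪ B = {1, 2, 3, 4, 5, 6, 8, 9, 10, 11}
(A ∪ B)' = U \ (A ∪ B) = {7}
A' = {1, 7, 9, 10}, B' = {3, 5, 7, 8, 11}
Claimed RHS: A' ∩ B' = {7}
Identity is VALID: LHS = RHS = {7} ✓

Identity is valid. (A ∪ B)' = A' ∩ B' = {7}


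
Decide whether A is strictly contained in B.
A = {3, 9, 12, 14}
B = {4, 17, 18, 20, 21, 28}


A ⊂ B requires: A ⊆ B AND A ≠ B.
A ⊆ B? No
A ⊄ B, so A is not a proper subset.

No, A is not a proper subset of B


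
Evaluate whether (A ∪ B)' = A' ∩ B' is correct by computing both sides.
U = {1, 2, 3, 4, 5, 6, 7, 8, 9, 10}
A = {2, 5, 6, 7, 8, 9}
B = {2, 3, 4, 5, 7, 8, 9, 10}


LHS: A ∪ B = {2, 3, 4, 5, 6, 7, 8, 9, 10}
(A ∪ B)' = U \ (A ∪ B) = {1}
A' = {1, 3, 4, 10}, B' = {1, 6}
Claimed RHS: A' ∩ B' = {1}
Identity is VALID: LHS = RHS = {1} ✓

Identity is valid. (A ∪ B)' = A' ∩ B' = {1}


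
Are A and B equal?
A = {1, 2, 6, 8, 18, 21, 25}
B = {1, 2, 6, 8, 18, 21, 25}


Two sets are equal iff they have exactly the same elements.
A = {1, 2, 6, 8, 18, 21, 25}
B = {1, 2, 6, 8, 18, 21, 25}
Same elements → A = B

Yes, A = B


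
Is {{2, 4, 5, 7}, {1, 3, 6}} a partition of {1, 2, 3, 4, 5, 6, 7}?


A partition requires: (1) non-empty parts, (2) pairwise disjoint, (3) union = U
Parts: {2, 4, 5, 7}, {1, 3, 6}
Union of parts: {1, 2, 3, 4, 5, 6, 7}
U = {1, 2, 3, 4, 5, 6, 7}
All non-empty? True
Pairwise disjoint? True
Covers U? True

Yes, valid partition


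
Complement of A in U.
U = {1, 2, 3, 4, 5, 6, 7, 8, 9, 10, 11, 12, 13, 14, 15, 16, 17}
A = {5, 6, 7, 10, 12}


Aᶜ = U \ A = elements in U but not in A
U = {1, 2, 3, 4, 5, 6, 7, 8, 9, 10, 11, 12, 13, 14, 15, 16, 17}
A = {5, 6, 7, 10, 12}
Aᶜ = {1, 2, 3, 4, 8, 9, 11, 13, 14, 15, 16, 17}

Aᶜ = {1, 2, 3, 4, 8, 9, 11, 13, 14, 15, 16, 17}


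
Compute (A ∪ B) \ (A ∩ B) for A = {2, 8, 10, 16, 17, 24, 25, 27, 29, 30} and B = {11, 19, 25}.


A △ B = (A \ B) ∪ (B \ A) = elements in exactly one of A or B
A \ B = {2, 8, 10, 16, 17, 24, 27, 29, 30}
B \ A = {11, 19}
A △ B = {2, 8, 10, 11, 16, 17, 19, 24, 27, 29, 30}

A △ B = {2, 8, 10, 11, 16, 17, 19, 24, 27, 29, 30}


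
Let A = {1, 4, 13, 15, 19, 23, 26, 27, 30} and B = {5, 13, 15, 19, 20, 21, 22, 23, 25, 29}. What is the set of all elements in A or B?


A ∪ B = all elements in A or B (or both)
A = {1, 4, 13, 15, 19, 23, 26, 27, 30}
B = {5, 13, 15, 19, 20, 21, 22, 23, 25, 29}
A ∪ B = {1, 4, 5, 13, 15, 19, 20, 21, 22, 23, 25, 26, 27, 29, 30}

A ∪ B = {1, 4, 5, 13, 15, 19, 20, 21, 22, 23, 25, 26, 27, 29, 30}


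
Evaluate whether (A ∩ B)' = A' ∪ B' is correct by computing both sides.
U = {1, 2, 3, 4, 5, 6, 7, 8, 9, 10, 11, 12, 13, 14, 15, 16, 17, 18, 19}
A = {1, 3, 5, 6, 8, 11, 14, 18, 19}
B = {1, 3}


LHS: A ∩ B = {1, 3}
(A ∩ B)' = U \ (A ∩ B) = {2, 4, 5, 6, 7, 8, 9, 10, 11, 12, 13, 14, 15, 16, 17, 18, 19}
A' = {2, 4, 7, 9, 10, 12, 13, 15, 16, 17}, B' = {2, 4, 5, 6, 7, 8, 9, 10, 11, 12, 13, 14, 15, 16, 17, 18, 19}
Claimed RHS: A' ∪ B' = {2, 4, 5, 6, 7, 8, 9, 10, 11, 12, 13, 14, 15, 16, 17, 18, 19}
Identity is VALID: LHS = RHS = {2, 4, 5, 6, 7, 8, 9, 10, 11, 12, 13, 14, 15, 16, 17, 18, 19} ✓

Identity is valid. (A ∩ B)' = A' ∪ B' = {2, 4, 5, 6, 7, 8, 9, 10, 11, 12, 13, 14, 15, 16, 17, 18, 19}


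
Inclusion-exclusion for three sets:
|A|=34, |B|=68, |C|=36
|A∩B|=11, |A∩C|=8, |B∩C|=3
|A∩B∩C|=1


|A∪B∪C| = |A|+|B|+|C| - |A∩B|-|A∩C|-|B∩C| + |A∩B∩C|
= 34+68+36 - 11-8-3 + 1
= 138 - 22 + 1
= 117

|A ∪ B ∪ C| = 117


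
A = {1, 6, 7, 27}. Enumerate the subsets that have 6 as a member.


A subset of A contains 6 iff the remaining 3 elements form any subset of A \ {6}.
Count: 2^(n-1) = 2^3 = 8
Subsets containing 6: {6}, {1, 6}, {6, 7}, {6, 27}, {1, 6, 7}, {1, 6, 27}, {6, 7, 27}, {1, 6, 7, 27}

Subsets containing 6 (8 total): {6}, {1, 6}, {6, 7}, {6, 27}, {1, 6, 7}, {1, 6, 27}, {6, 7, 27}, {1, 6, 7, 27}


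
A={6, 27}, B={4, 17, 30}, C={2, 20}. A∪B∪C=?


A ∪ B = {4, 6, 17, 27, 30}
(A ∪ B) ∪ C = {2, 4, 6, 17, 20, 27, 30}

A ∪ B ∪ C = {2, 4, 6, 17, 20, 27, 30}


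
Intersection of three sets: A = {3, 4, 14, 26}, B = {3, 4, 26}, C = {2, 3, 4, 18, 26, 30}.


A ∩ B = {3, 4, 26}
(A ∩ B) ∩ C = {3, 4, 26}

A ∩ B ∩ C = {3, 4, 26}


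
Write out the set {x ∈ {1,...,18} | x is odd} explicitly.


Checking each candidate:
Condition: odd numbers in {1,...,18}
Result = {1, 3, 5, 7, 9, 11, 13, 15, 17}

{1, 3, 5, 7, 9, 11, 13, 15, 17}


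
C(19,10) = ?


C(n,k) = n! / (k!(n-k)!)
C(19,10) = 19! / (10!9!)
= 92378

C(19,10) = 92378


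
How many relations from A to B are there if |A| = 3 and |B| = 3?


A relation from A to B is any subset of A × B.
|A × B| = 3 × 3 = 9
# relations = 2^|A × B| = 2^9 = 512

Number of relations = 512


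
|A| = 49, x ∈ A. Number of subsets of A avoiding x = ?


Subsets of A avoiding x are subsets of A \ {x}, which has 48 elements.
Count = 2^(n-1) = 2^48
= 281474976710656

Number of subsets avoiding x = 281474976710656


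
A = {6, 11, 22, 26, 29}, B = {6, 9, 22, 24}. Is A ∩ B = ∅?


Disjoint means A ∩ B = ∅.
A ∩ B = {6, 22}
A ∩ B ≠ ∅, so A and B are NOT disjoint.

No, A and B are not disjoint (A ∩ B = {6, 22})


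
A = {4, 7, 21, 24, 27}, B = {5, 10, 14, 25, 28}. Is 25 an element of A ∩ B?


A = {4, 7, 21, 24, 27}, B = {5, 10, 14, 25, 28}
A ∩ B = elements in both A and B
A ∩ B = ∅
Checking if 25 ∈ A ∩ B
25 is not in A ∩ B → False

25 ∉ A ∩ B


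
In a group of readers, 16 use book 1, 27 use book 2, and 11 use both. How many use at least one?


|A ∪ B| = |A| + |B| - |A ∩ B|
= 16 + 27 - 11
= 32

|A ∪ B| = 32


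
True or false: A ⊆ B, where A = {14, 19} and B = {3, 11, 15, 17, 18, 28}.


A ⊆ B means every element of A is in B.
Elements in A not in B: {14, 19}
So A ⊄ B.

No, A ⊄ B
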